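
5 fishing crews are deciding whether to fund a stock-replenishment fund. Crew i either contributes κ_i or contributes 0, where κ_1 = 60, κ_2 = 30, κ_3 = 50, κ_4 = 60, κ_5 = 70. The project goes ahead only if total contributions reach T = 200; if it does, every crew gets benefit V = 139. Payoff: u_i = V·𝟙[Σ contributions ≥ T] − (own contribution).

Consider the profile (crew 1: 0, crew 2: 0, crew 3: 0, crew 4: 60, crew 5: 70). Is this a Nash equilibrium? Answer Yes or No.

Total = 130 < 200: not provided.
Crew 1 (pledges 0, payoff 0): pledging 60 → total 190, payoff -60. No gain.
Crew 2 (pledges 0, payoff 0): pledging 30 → total 160, payoff -30. No gain.
Crew 3 (pledges 0, payoff 0): pledging 50 → total 180, payoff -50. No gain.
Crew 4 (pledges 60, payoff -60): dropping to 0 → total 70, payoff 0. Profitable deviation.

No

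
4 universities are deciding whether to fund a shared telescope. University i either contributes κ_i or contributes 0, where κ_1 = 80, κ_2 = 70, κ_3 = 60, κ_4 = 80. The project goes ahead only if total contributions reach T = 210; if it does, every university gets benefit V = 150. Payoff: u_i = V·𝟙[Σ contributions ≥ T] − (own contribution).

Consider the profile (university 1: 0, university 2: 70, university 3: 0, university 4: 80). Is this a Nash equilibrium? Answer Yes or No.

No

Total = 150 < 210: not provided.
University 1 (pledges 0, payoff 0): pledging 80 → total 230, payoff 70. Profitable deviation.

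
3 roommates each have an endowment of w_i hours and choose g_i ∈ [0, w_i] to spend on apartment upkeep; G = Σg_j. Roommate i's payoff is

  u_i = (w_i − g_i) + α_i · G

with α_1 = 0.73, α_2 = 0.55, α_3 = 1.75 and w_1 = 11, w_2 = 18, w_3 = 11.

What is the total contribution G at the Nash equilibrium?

∂u_i/∂g_i = α_i − 1, so roommate i contributes w_i if α_i > 1, else 0.
α_i > 1 for i ∈ {3}; NE contributions (0, 0, 11), G = 11.

11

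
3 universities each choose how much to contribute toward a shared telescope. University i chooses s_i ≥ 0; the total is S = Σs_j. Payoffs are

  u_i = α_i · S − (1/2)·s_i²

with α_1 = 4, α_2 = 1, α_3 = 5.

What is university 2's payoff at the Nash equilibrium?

9.5

University i's FOC: ∂u_i/∂s_i = α_i − s_i = 0, so s_i* = α_i.
NE contributions = (4, 1, 5); S = 10.
u_2 = α_2·S − ½·(s_2)² = 1·10 − ½·1² = 9.5.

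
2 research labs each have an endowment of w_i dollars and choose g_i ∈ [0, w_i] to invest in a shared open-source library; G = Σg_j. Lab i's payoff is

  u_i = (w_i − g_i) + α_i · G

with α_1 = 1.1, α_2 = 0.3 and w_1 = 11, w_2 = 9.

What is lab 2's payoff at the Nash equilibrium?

12.3

∂u_i/∂g_i = α_i − 1, so lab i contributes w_i if α_i > 1, else 0.
α_i > 1 for i ∈ {1}; NE contributions (11, 0), G = 11.
u_2 = (9 − 0) + 0.3·11 = 12.3.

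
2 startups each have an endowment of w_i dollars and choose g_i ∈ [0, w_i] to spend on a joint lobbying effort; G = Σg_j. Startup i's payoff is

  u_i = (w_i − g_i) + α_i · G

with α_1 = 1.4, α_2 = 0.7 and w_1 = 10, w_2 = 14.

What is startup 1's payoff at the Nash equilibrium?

14

∂u_i/∂g_i = α_i − 1, so startup i contributes w_i if α_i > 1, else 0.
α_i > 1 for i ∈ {1}; NE contributions (10, 0), G = 10.
u_1 = (10 − 10) + 1.4·10 = 14.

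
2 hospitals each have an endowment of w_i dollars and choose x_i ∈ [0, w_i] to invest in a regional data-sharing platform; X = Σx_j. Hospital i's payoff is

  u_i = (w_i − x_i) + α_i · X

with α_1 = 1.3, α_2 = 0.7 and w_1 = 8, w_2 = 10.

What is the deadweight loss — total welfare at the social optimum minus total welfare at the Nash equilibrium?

10

∂u_i/∂x_i = α_i − 1, so hospital i contributes w_i if α_i > 1, else 0.
α_i > 1 for i ∈ {1}; NE contributions (8, 0), X = 8.
W^NE = Σw_i − X^NE + (Σα_i)·X^NE = 18 + 1·8 = 26.
Planner: ∂(Σu_j)/∂x_i = Σα_j − 1 = 1 > 0, so everyone contributes w_i; X^SO = 18, W^SO = 18 + 1·18 = 36.
Deadweight loss = 10.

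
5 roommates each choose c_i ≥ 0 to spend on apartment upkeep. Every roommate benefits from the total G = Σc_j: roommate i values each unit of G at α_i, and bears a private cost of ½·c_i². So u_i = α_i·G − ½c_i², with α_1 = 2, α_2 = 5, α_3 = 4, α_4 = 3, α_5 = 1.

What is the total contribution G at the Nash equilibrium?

Roommate i's FOC: ∂u_i/∂c_i = α_i − c_i = 0, so c_i* = α_i.
NE contributions = (2, 5, 4, 3, 1); G = 15.

15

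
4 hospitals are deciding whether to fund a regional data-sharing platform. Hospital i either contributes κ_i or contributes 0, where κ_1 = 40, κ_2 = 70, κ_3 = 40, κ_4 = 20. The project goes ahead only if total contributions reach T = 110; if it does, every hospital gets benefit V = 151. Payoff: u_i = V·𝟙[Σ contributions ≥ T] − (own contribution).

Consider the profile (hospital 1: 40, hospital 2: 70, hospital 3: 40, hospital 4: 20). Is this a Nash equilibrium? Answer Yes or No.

Total = 170 ≥ 110: provided.
Hospital 1 (pledges 40, payoff 111): dropping to 0 → total 130, payoff 151. Profitable deviation.

No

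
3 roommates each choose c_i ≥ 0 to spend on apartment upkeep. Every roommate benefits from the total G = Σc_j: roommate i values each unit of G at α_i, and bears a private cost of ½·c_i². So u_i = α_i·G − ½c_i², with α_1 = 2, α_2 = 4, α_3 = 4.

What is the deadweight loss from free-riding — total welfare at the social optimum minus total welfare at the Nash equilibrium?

68

Roommate i's FOC: ∂u_i/∂c_i = α_i − c_i = 0, so c_i* = α_i.
NE contributions = (2, 4, 4); G = 10.
W^NE = (Σα)·G − ½Σα_i² = 10² − ½·36 = 82.
Planner sets c_i = Σα_j = 10 for every i, so G^SO = 3·10 = 30.
W^SO = (Σα)·G^SO − ½·3·(Σα)² = (3/2)·10² = 150.
Deadweight loss = W^SO − W^NE = 68.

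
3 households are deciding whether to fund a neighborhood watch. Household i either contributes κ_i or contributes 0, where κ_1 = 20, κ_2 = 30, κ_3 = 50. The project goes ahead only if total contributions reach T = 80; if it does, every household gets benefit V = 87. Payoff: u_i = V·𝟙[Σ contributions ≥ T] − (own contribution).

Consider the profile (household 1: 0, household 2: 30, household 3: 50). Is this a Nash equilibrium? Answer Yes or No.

Yes

Total = 80 ≥ 80: provided.
Household 1 (pledges 0, payoff 87): pledging 20 → total 100, payoff 67. No gain.
Household 2 (pledges 30, payoff 57): dropping to 0 → total 50, payoff 0. No gain.
Household 3 (pledges 50, payoff 37): dropping to 0 → total 30, payoff 0. No gain.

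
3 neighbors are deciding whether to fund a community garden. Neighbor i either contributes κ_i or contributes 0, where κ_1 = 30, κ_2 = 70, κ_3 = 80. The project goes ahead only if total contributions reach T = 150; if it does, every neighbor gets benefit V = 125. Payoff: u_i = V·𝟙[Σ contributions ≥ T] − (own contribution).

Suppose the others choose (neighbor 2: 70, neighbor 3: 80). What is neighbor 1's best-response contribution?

Others' total = 150 ≥ 150; contributing adds cost 30 for no extra benefit.
Best response: 0.

0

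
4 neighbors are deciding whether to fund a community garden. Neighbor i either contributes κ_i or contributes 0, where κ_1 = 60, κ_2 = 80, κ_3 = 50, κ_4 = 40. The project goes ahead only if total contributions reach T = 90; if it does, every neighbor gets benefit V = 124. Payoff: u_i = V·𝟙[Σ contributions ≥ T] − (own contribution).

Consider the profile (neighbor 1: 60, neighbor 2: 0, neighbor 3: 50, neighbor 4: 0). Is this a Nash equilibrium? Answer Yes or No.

Total = 110 ≥ 90: provided.
Neighbor 1 (pledges 60, payoff 64): dropping to 0 → total 50, payoff 0. No gain.
Neighbor 2 (pledges 0, payoff 124): pledging 80 → total 190, payoff 44. No gain.
Neighbor 3 (pledges 50, payoff 74): dropping to 0 → total 60, payoff 0. No gain.
Neighbor 4 (pledges 0, payoff 124): pledging 40 → total 150, payoff 84. No gain.

Yes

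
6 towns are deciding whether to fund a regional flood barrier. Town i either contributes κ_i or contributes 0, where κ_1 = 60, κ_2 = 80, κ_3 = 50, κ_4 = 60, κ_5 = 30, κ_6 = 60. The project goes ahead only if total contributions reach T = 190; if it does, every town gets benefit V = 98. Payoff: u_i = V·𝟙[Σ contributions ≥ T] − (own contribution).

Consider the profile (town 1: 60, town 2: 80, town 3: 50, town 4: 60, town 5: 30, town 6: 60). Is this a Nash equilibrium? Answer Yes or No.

No

Total = 340 ≥ 190: provided.
Town 1 (pledges 60, payoff 38): dropping to 0 → total 280, payoff 98. Profitable deviation.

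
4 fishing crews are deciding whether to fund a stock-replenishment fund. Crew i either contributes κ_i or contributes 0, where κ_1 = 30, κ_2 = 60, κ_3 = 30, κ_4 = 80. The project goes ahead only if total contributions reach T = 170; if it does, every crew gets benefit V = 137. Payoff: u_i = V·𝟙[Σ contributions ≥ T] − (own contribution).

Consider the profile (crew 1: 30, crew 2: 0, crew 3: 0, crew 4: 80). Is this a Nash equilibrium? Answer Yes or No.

No

Total = 110 < 170: not provided.
Crew 1 (pledges 30, payoff -30): dropping to 0 → total 80, payoff 0. Profitable deviation.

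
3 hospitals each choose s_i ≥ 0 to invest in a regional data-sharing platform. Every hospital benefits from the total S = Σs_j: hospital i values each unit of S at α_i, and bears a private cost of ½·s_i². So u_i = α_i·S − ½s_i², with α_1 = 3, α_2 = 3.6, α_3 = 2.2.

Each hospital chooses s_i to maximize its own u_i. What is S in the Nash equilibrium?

8.8

Hospital i's FOC: ∂u_i/∂s_i = α_i − s_i = 0, so s_i* = α_i.
NE contributions = (3, 3.6, 2.2); S = 8.8.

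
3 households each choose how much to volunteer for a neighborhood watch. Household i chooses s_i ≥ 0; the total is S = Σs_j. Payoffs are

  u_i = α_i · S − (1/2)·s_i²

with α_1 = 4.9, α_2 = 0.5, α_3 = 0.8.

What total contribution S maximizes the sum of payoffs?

Planner FOC: ∂(Σu_j)/∂s_i = (Σα_j) − s_i = 0, so s_i^SO = Σα_j = 6.2 for every i; S^SO = 18.6.

18.6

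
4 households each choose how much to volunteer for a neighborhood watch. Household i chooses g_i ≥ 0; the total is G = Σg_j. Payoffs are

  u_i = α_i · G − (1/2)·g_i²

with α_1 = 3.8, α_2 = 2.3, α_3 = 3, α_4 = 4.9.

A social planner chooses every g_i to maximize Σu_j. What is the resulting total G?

56

Planner FOC: ∂(Σu_j)/∂g_i = (Σα_j) − g_i = 0, so g_i^SO = Σα_j = 14 for every i; G^SO = 56.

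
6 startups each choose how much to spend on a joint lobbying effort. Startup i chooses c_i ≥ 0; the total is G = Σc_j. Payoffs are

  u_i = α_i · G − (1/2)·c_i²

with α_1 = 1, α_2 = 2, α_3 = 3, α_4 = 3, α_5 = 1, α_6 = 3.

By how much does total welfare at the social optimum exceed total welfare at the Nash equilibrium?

354.5

Startup i's FOC: ∂u_i/∂c_i = α_i − c_i = 0, so c_i* = α_i.
NE contributions = (1, 2, 3, 3, 1, 3); G = 13.
W^NE = (Σα)·G − ½Σα_i² = 13² − ½·33 = 152.5.
Planner sets c_i = Σα_j = 13 for every i, so G^SO = 6·13 = 78.
W^SO = (Σα)·G^SO − ½·6·(Σα)² = (6/2)·13² = 507.
Deadweight loss = W^SO − W^NE = 354.5.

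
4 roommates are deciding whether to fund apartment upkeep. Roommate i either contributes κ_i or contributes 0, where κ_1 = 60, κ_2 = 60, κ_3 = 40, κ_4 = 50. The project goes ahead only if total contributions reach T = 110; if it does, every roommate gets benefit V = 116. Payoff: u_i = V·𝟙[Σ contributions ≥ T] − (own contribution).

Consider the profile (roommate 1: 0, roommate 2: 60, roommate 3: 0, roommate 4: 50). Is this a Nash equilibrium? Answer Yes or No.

Total = 110 ≥ 110: provided.
Roommate 1 (pledges 0, payoff 116): pledging 60 → total 170, payoff 56. No gain.
Roommate 2 (pledges 60, payoff 56): dropping to 0 → total 50, payoff 0. No gain.
Roommate 3 (pledges 0, payoff 116): pledging 40 → total 150, payoff 76. No gain.
Roommate 4 (pledges 50, payoff 66): dropping to 0 → total 60, payoff 0. No gain.

Yes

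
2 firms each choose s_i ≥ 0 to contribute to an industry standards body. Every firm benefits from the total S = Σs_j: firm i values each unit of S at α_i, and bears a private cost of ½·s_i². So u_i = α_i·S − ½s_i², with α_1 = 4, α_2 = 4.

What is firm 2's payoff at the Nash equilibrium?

24

Firm i's FOC: ∂u_i/∂s_i = α_i − s_i = 0, so s_i* = α_i.
NE contributions = (4, 4); S = 8.
u_2 = α_2·S − ½·(s_2)² = 4·8 − ½·4² = 24.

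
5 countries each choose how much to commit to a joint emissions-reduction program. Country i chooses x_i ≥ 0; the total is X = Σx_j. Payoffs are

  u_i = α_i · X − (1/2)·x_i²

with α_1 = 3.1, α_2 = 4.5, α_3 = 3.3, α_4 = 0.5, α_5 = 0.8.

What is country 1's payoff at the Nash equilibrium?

33.015

Country i's FOC: ∂u_i/∂x_i = α_i − x_i = 0, so x_i* = α_i.
NE contributions = (3.1, 4.5, 3.3, 0.5, 0.8); X = 12.2.
u_1 = α_1·X − ½·(x_1)² = 3.1·12.2 − ½·3.1² = 33.015.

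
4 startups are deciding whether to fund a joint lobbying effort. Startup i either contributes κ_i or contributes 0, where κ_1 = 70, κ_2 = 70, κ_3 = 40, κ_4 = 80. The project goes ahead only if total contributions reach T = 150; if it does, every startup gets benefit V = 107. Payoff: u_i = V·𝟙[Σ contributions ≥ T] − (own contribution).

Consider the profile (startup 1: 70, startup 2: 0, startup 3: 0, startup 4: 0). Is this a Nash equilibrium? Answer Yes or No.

No

Total = 70 < 150: not provided.
Startup 1 (pledges 70, payoff -70): dropping to 0 → total 0, payoff 0. Profitable deviation.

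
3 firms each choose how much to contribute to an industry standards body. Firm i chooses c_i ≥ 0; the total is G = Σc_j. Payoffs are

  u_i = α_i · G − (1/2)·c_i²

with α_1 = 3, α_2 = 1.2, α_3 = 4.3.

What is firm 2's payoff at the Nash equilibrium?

Firm i's FOC: ∂u_i/∂c_i = α_i − c_i = 0, so c_i* = α_i.
NE contributions = (3, 1.2, 4.3); G = 8.5.
u_2 = α_2·G − ½·(c_2)² = 1.2·8.5 − ½·1.2² = 9.48.

9.48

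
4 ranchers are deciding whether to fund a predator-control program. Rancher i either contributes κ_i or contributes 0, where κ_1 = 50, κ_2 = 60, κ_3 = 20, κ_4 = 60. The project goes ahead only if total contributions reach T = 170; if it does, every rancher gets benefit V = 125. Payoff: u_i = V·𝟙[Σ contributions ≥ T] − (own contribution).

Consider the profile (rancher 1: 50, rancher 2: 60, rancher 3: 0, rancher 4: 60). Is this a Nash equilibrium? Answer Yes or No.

Yes

Total = 170 ≥ 170: provided.
Rancher 1 (pledges 50, payoff 75): dropping to 0 → total 120, payoff 0. No gain.
Rancher 2 (pledges 60, payoff 65): dropping to 0 → total 110, payoff 0. No gain.
Rancher 3 (pledges 0, payoff 125): pledging 20 → total 190, payoff 105. No gain.
Rancher 4 (pledges 60, payoff 65): dropping to 0 → total 110, payoff 0. No gain.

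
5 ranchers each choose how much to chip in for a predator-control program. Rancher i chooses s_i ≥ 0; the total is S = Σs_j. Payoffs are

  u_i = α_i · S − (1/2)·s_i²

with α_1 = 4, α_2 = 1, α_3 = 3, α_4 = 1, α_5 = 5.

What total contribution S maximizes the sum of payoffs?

70

Planner FOC: ∂(Σu_j)/∂s_i = (Σα_j) − s_i = 0, so s_i^SO = Σα_j = 14 for every i; S^SO = 70.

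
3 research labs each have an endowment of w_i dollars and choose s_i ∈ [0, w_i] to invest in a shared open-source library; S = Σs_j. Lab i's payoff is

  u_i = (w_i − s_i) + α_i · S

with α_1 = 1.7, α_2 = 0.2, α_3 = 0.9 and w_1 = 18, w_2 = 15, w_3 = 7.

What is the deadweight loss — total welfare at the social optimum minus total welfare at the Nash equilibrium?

39.6

∂u_i/∂s_i = α_i − 1, so lab i contributes w_i if α_i > 1, else 0.
α_i > 1 for i ∈ {1}; NE contributions (18, 0, 0), S = 18.
W^NE = Σw_i − S^NE + (Σα_i)·S^NE = 40 + 1.8·18 = 72.4.
Planner: ∂(Σu_j)/∂s_i = Σα_j − 1 = 1.8 > 0, so everyone contributes w_i; S^SO = 40, W^SO = 40 + 1.8·40 = 112.
Deadweight loss = 39.6.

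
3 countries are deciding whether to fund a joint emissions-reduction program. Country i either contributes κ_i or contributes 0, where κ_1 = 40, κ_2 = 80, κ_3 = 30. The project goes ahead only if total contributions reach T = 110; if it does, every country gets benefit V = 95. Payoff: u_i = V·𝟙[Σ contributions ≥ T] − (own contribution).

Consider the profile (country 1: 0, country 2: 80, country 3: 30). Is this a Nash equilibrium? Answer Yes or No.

Yes

Total = 110 ≥ 110: provided.
Country 1 (pledges 0, payoff 95): pledging 40 → total 150, payoff 55. No gain.
Country 2 (pledges 80, payoff 15): dropping to 0 → total 30, payoff 0. No gain.
Country 3 (pledges 30, payoff 65): dropping to 0 → total 80, payoff 0. No gain.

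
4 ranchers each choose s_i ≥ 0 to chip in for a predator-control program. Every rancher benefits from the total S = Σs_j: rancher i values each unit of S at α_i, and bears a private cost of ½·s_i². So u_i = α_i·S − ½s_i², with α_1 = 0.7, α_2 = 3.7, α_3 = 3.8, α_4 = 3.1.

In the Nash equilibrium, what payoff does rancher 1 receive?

Rancher i's FOC: ∂u_i/∂s_i = α_i − s_i = 0, so s_i* = α_i.
NE contributions = (0.7, 3.7, 3.8, 3.1); S = 11.3.
u_1 = α_1·S − ½·(s_1)² = 0.7·11.3 − ½·0.7² = 7.665.

7.665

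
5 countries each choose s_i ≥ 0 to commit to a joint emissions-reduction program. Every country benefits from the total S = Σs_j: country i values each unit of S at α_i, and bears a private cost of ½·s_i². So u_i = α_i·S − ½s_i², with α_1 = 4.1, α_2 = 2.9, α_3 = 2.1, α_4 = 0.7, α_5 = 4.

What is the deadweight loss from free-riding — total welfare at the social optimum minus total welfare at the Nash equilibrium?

308.72

Country i's FOC: ∂u_i/∂s_i = α_i − s_i = 0, so s_i* = α_i.
NE contributions = (4.1, 2.9, 2.1, 0.7, 4); S = 13.8.
W^NE = (Σα)·S − ½Σα_i² = 13.8² − ½·46.12 = 167.38.
Planner sets s_i = Σα_j = 13.8 for every i, so S^SO = 5·13.8 = 69.
W^SO = (Σα)·S^SO − ½·5·(Σα)² = (5/2)·13.8² = 476.1.
Deadweight loss = W^SO − W^NE = 308.72.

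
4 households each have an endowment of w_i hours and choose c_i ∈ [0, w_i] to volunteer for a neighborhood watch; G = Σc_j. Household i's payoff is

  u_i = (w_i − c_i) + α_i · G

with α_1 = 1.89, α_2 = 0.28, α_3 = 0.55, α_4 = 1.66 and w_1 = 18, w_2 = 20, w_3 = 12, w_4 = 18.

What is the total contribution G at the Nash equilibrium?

∂u_i/∂c_i = α_i − 1, so household i contributes w_i if α_i > 1, else 0.
α_i > 1 for i ∈ {1, 4}; NE contributions (18, 0, 0, 18), G = 36.

36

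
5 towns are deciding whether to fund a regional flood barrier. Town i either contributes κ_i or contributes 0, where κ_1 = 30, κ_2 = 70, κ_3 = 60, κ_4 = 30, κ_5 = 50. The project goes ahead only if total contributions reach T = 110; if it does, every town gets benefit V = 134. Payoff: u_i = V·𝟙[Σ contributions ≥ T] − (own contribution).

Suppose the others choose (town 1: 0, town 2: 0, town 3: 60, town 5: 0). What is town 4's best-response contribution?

Others' total = 60. Even contributing 30 gives 90 < 110: no benefit either way.
Best response: 0.

0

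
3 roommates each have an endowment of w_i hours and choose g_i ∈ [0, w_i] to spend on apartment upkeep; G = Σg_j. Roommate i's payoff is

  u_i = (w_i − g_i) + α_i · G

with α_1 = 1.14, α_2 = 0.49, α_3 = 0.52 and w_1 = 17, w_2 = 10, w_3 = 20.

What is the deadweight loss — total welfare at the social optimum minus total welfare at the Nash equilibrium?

∂u_i/∂g_i = α_i − 1, so roommate i contributes w_i if α_i > 1, else 0.
α_i > 1 for i ∈ {1}; NE contributions (17, 0, 0), G = 17.
W^NE = Σw_i − G^NE + (Σα_i)·G^NE = 47 + 1.15·17 = 66.55.
Planner: ∂(Σu_j)/∂g_i = Σα_j − 1 = 1.15 > 0, so everyone contributes w_i; G^SO = 47, W^SO = 47 + 1.15·47 = 101.05.
Deadweight loss = 34.5.

34.5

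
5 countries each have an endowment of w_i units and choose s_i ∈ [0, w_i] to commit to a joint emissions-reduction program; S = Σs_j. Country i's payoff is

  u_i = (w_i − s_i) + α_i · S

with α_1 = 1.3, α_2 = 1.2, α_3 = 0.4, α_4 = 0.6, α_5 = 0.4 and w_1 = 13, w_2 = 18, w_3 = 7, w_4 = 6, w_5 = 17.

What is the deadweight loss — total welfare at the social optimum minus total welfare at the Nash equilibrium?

87

∂u_i/∂s_i = α_i − 1, so country i contributes w_i if α_i > 1, else 0.
α_i > 1 for i ∈ {1, 2}; NE contributions (13, 18, 0, 0, 0), S = 31.
W^NE = Σw_i − S^NE + (Σα_i)·S^NE = 61 + 2.9·31 = 150.9.
Planner: ∂(Σu_j)/∂s_i = Σα_j − 1 = 2.9 > 0, so everyone contributes w_i; S^SO = 61, W^SO = 61 + 2.9·61 = 237.9.
Deadweight loss = 87.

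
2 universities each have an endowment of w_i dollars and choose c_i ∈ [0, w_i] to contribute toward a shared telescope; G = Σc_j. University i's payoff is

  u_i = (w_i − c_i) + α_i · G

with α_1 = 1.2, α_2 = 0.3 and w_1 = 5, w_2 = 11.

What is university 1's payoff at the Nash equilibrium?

∂u_i/∂c_i = α_i − 1, so university i contributes w_i if α_i > 1, else 0.
α_i > 1 for i ∈ {1}; NE contributions (5, 0), G = 5.
u_1 = (5 − 5) + 1.2·5 = 6.

6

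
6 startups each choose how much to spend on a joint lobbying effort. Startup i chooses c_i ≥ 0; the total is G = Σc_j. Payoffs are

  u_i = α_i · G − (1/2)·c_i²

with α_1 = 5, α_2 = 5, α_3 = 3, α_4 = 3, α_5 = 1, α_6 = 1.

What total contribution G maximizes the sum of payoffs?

Planner FOC: ∂(Σu_j)/∂c_i = (Σα_j) − c_i = 0, so c_i^SO = Σα_j = 18 for every i; G^SO = 108.

108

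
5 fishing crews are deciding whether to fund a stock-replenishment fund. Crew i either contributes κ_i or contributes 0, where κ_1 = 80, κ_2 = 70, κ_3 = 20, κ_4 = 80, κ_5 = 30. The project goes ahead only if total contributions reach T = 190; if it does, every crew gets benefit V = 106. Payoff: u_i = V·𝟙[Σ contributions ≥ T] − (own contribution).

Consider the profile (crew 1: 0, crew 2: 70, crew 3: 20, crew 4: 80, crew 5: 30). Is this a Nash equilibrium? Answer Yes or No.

Yes

Total = 200 ≥ 190: provided.
Crew 1 (pledges 0, payoff 106): pledging 80 → total 280, payoff 26. No gain.
Crew 2 (pledges 70, payoff 36): dropping to 0 → total 130, payoff 0. No gain.
Crew 3 (pledges 20, payoff 86): dropping to 0 → total 180, payoff 0. No gain.
Crew 4 (pledges 80, payoff 26): dropping to 0 → total 120, payoff 0. No gain.
Crew 5 (pledges 30, payoff 76): dropping to 0 → total 170, payoff 0. No gain.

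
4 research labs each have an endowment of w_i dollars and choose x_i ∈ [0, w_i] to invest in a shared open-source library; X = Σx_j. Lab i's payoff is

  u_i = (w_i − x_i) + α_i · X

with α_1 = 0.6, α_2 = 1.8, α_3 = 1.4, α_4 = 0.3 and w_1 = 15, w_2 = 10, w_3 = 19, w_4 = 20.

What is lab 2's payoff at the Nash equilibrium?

52.2

∂u_i/∂x_i = α_i − 1, so lab i contributes w_i if α_i > 1, else 0.
α_i > 1 for i ∈ {2, 3}; NE contributions (0, 10, 19, 0), X = 29.
u_2 = (10 − 10) + 1.8·29 = 52.2.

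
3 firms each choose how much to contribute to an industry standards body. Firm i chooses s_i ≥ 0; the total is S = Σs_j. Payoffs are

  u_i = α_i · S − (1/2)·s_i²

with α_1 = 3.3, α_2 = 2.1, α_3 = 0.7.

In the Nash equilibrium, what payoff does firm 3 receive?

Firm i's FOC: ∂u_i/∂s_i = α_i − s_i = 0, so s_i* = α_i.
NE contributions = (3.3, 2.1, 0.7); S = 6.1.
u_3 = α_3·S − ½·(s_3)² = 0.7·6.1 − ½·0.7² = 4.025.

4.025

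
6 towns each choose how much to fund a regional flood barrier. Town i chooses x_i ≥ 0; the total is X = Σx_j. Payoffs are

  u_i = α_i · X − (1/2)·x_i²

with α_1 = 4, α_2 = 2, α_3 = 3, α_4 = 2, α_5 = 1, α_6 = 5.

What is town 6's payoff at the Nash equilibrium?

Town i's FOC: ∂u_i/∂x_i = α_i − x_i = 0, so x_i* = α_i.
NE contributions = (4, 2, 3, 2, 1, 5); X = 17.
u_6 = α_6·X − ½·(x_6)² = 5·17 − ½·5² = 72.5.

72.5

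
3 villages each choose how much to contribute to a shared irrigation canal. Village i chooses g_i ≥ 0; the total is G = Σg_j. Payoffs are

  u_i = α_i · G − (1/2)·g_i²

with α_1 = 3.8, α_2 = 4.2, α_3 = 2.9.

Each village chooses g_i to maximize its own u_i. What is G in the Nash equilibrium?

Village i's FOC: ∂u_i/∂g_i = α_i − g_i = 0, so g_i* = α_i.
NE contributions = (3.8, 4.2, 2.9); G = 10.9.

10.9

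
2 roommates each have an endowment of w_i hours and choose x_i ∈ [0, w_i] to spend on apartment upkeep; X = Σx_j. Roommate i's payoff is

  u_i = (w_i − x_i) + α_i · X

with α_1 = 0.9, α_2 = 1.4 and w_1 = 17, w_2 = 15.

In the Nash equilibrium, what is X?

∂u_i/∂x_i = α_i − 1, so roommate i contributes w_i if α_i > 1, else 0.
α_i > 1 for i ∈ {2}; NE contributions (0, 15), X = 15.

15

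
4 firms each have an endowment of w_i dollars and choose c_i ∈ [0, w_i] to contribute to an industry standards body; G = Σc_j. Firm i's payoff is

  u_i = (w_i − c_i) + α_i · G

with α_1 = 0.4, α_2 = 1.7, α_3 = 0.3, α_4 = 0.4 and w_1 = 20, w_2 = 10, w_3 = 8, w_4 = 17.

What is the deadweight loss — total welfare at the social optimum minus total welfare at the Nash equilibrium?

∂u_i/∂c_i = α_i − 1, so firm i contributes w_i if α_i > 1, else 0.
α_i > 1 for i ∈ {2}; NE contributions (0, 10, 0, 0), G = 10.
W^NE = Σw_i − G^NE + (Σα_i)·G^NE = 55 + 1.8·10 = 73.
Planner: ∂(Σu_j)/∂c_i = Σα_j − 1 = 1.8 > 0, so everyone contributes w_i; G^SO = 55, W^SO = 55 + 1.8·55 = 154.
Deadweight loss = 81.

81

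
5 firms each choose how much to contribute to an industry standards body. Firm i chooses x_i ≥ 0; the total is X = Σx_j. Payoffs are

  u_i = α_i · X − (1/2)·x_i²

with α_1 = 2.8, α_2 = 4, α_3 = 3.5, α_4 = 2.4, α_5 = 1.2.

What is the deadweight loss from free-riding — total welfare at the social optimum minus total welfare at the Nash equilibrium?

Firm i's FOC: ∂u_i/∂x_i = α_i − x_i = 0, so x_i* = α_i.
NE contributions = (2.8, 4, 3.5, 2.4, 1.2); X = 13.9.
W^NE = (Σα)·X − ½Σα_i² = 13.9² − ½·43.29 = 171.565.
Planner sets x_i = Σα_j = 13.9 for every i, so X^SO = 5·13.9 = 69.5.
W^SO = (Σα)·X^SO − ½·5·(Σα)² = (5/2)·13.9² = 483.025.
Deadweight loss = W^SO − W^NE = 311.46.

311.46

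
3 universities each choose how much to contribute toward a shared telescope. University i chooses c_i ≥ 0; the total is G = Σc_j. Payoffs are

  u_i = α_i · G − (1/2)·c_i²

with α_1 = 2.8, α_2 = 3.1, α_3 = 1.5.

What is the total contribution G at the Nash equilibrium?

7.4

University i's FOC: ∂u_i/∂c_i = α_i − c_i = 0, so c_i* = α_i.
NE contributions = (2.8, 3.1, 1.5); G = 7.4.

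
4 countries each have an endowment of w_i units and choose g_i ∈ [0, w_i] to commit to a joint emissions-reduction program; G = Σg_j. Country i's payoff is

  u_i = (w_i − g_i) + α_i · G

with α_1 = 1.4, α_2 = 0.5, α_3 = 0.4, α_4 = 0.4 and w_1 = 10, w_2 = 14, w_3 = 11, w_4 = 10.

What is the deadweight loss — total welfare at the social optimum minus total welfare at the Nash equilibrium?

59.5

∂u_i/∂g_i = α_i − 1, so country i contributes w_i if α_i > 1, else 0.
α_i > 1 for i ∈ {1}; NE contributions (10, 0, 0, 0), G = 10.
W^NE = Σw_i − G^NE + (Σα_i)·G^NE = 45 + 1.7·10 = 62.
Planner: ∂(Σu_j)/∂g_i = Σα_j − 1 = 1.7 > 0, so everyone contributes w_i; G^SO = 45, W^SO = 45 + 1.7·45 = 121.5.
Deadweight loss = 59.5.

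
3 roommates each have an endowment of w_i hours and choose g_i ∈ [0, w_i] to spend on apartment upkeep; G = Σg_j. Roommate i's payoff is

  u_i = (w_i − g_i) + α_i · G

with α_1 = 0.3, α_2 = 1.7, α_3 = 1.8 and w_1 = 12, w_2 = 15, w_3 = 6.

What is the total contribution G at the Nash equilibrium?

∂u_i/∂g_i = α_i − 1, so roommate i contributes w_i if α_i > 1, else 0.
α_i > 1 for i ∈ {2, 3}; NE contributions (0, 15, 6), G = 21.

21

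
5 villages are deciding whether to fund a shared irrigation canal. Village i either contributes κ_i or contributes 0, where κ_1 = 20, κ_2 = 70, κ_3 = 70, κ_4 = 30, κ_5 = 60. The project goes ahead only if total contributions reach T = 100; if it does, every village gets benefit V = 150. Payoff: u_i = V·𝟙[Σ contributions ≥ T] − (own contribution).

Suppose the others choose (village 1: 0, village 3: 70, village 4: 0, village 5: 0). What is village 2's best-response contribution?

70

Others' total = 70. Contributing 70 brings total to 140 ≥ 100: gain V − κ_2 = 80.
Best response: 70.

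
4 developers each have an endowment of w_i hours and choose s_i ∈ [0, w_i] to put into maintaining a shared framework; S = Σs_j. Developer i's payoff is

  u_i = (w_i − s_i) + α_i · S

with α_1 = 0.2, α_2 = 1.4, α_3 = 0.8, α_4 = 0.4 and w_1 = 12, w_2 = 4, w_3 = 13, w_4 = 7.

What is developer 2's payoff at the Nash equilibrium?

∂u_i/∂s_i = α_i − 1, so developer i contributes w_i if α_i > 1, else 0.
α_i > 1 for i ∈ {2}; NE contributions (0, 4, 0, 0), S = 4.
u_2 = (4 − 4) + 1.4·4 = 5.6.

5.6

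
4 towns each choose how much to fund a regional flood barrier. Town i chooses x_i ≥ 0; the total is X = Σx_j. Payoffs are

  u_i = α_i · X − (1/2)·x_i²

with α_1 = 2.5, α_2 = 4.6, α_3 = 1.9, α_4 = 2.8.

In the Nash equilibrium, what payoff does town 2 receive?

43.7

Town i's FOC: ∂u_i/∂x_i = α_i − x_i = 0, so x_i* = α_i.
NE contributions = (2.5, 4.6, 1.9, 2.8); X = 11.8.
u_2 = α_2·X − ½·(x_2)² = 4.6·11.8 − ½·4.6² = 43.7.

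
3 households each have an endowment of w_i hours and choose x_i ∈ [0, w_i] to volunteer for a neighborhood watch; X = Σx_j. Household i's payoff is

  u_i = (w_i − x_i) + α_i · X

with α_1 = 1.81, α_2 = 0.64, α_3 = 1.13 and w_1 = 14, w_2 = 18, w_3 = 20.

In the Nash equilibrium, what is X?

∂u_i/∂x_i = α_i − 1, so household i contributes w_i if α_i > 1, else 0.
α_i > 1 for i ∈ {1, 3}; NE contributions (14, 0, 20), X = 34.

34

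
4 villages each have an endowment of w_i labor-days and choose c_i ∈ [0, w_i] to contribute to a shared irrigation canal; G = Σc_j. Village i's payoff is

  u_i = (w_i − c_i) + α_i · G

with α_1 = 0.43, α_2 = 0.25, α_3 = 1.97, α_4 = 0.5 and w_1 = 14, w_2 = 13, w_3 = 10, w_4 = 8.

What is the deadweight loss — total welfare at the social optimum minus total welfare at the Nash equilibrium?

∂u_i/∂c_i = α_i − 1, so village i contributes w_i if α_i > 1, else 0.
α_i > 1 for i ∈ {3}; NE contributions (0, 0, 10, 0), G = 10.
W^NE = Σw_i − G^NE + (Σα_i)·G^NE = 45 + 2.15·10 = 66.5.
Planner: ∂(Σu_j)/∂c_i = Σα_j − 1 = 2.15 > 0, so everyone contributes w_i; G^SO = 45, W^SO = 45 + 2.15·45 = 141.75.
Deadweight loss = 75.25.

75.25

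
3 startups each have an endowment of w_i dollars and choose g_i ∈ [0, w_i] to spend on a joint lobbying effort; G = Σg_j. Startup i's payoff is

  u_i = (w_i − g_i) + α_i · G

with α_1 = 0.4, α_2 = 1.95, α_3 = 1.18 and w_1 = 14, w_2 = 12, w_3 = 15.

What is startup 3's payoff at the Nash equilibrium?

31.86

∂u_i/∂g_i = α_i − 1, so startup i contributes w_i if α_i > 1, else 0.
α_i > 1 for i ∈ {2, 3}; NE contributions (0, 12, 15), G = 27.
u_3 = (15 − 15) + 1.18·27 = 31.86.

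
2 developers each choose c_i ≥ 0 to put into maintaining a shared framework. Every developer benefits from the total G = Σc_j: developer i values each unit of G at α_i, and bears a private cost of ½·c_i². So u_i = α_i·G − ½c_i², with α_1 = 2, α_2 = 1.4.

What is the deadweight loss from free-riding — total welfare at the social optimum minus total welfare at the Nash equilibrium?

2.98

Developer i's FOC: ∂u_i/∂c_i = α_i − c_i = 0, so c_i* = α_i.
NE contributions = (2, 1.4); G = 3.4.
W^NE = (Σα)·G − ½Σα_i² = 3.4² − ½·5.96 = 8.58.
Planner sets c_i = Σα_j = 3.4 for every i, so G^SO = 2·3.4 = 6.8.
W^SO = (Σα)·G^SO − ½·2·(Σα)² = (2/2)·3.4² = 11.56.
Deadweight loss = W^SO − W^NE = 2.98.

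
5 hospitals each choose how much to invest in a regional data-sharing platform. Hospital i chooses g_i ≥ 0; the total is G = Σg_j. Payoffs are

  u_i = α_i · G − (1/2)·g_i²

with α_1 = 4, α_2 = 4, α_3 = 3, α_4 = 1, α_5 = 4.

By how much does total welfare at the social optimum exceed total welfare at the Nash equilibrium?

413

Hospital i's FOC: ∂u_i/∂g_i = α_i − g_i = 0, so g_i* = α_i.
NE contributions = (4, 4, 3, 1, 4); G = 16.
W^NE = (Σα)·G − ½Σα_i² = 16² − ½·58 = 227.
Planner sets g_i = Σα_j = 16 for every i, so G^SO = 5·16 = 80.
W^SO = (Σα)·G^SO − ½·5·(Σα)² = (5/2)·16² = 640.
Deadweight loss = W^SO − W^NE = 413.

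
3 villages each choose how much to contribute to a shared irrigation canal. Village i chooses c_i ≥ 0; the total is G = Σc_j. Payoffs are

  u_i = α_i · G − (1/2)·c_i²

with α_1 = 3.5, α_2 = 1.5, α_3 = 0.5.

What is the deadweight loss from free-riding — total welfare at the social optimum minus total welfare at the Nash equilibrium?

Village i's FOC: ∂u_i/∂c_i = α_i − c_i = 0, so c_i* = α_i.
NE contributions = (3.5, 1.5, 0.5); G = 5.5.
W^NE = (Σα)·G − ½Σα_i² = 5.5² − ½·14.75 = 22.875.
Planner sets c_i = Σα_j = 5.5 for every i, so G^SO = 3·5.5 = 16.5.
W^SO = (Σα)·G^SO − ½·3·(Σα)² = (3/2)·5.5² = 45.375.
Deadweight loss = W^SO − W^NE = 22.5.

22.5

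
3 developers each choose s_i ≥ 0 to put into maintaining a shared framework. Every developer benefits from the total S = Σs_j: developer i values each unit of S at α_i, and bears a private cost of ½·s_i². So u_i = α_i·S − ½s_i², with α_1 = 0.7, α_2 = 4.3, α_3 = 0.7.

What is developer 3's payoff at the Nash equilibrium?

3.745

Developer i's FOC: ∂u_i/∂s_i = α_i − s_i = 0, so s_i* = α_i.
NE contributions = (0.7, 4.3, 0.7); S = 5.7.
u_3 = α_3·S − ½·(s_3)² = 0.7·5.7 − ½·0.7² = 3.745.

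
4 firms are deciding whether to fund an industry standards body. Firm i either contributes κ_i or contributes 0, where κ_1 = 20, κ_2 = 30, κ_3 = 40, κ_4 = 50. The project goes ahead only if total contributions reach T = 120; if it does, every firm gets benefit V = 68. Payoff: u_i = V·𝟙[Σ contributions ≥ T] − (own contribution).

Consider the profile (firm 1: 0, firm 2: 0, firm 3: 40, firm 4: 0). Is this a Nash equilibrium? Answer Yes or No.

No

Total = 40 < 120: not provided.
Firm 1 (pledges 0, payoff 0): pledging 20 → total 60, payoff -20. No gain.
Firm 2 (pledges 0, payoff 0): pledging 30 → total 70, payoff -30. No gain.
Firm 3 (pledges 40, payoff -40): dropping to 0 → total 0, payoff 0. Profitable deviation.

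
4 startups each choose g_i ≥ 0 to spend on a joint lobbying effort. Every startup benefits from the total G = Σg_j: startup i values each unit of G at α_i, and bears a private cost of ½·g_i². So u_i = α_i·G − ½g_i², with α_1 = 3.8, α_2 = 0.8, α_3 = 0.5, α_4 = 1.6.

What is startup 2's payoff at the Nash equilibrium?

5.04

Startup i's FOC: ∂u_i/∂g_i = α_i − g_i = 0, so g_i* = α_i.
NE contributions = (3.8, 0.8, 0.5, 1.6); G = 6.7.
u_2 = α_2·G − ½·(g_2)² = 0.8·6.7 − ½·0.8² = 5.04.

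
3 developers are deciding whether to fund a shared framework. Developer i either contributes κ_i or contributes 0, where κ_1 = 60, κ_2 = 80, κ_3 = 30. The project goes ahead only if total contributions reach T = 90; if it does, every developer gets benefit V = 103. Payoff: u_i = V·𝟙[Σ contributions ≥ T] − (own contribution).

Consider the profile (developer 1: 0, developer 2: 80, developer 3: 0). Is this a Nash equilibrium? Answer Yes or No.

No

Total = 80 < 90: not provided.
Developer 1 (pledges 0, payoff 0): pledging 60 → total 140, payoff 43. Profitable deviation.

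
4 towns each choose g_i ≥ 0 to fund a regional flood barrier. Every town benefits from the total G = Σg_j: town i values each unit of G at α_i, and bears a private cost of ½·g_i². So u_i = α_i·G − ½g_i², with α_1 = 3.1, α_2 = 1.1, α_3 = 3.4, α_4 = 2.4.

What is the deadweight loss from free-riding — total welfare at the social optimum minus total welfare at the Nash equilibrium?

114.07

Town i's FOC: ∂u_i/∂g_i = α_i − g_i = 0, so g_i* = α_i.
NE contributions = (3.1, 1.1, 3.4, 2.4); G = 10.
W^NE = (Σα)·G − ½Σα_i² = 10² − ½·28.14 = 85.93.
Planner sets g_i = Σα_j = 10 for every i, so G^SO = 4·10 = 40.
W^SO = (Σα)·G^SO − ½·4·(Σα)² = (4/2)·10² = 200.
Deadweight loss = W^SO − W^NE = 114.07.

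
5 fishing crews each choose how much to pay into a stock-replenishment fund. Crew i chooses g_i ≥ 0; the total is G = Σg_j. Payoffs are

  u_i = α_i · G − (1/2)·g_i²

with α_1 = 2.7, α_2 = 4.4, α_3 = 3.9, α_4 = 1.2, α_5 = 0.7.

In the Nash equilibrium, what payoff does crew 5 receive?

8.785

Crew i's FOC: ∂u_i/∂g_i = α_i − g_i = 0, so g_i* = α_i.
NE contributions = (2.7, 4.4, 3.9, 1.2, 0.7); G = 12.9.
u_5 = α_5·G − ½·(g_5)² = 0.7·12.9 − ½·0.7² = 8.785.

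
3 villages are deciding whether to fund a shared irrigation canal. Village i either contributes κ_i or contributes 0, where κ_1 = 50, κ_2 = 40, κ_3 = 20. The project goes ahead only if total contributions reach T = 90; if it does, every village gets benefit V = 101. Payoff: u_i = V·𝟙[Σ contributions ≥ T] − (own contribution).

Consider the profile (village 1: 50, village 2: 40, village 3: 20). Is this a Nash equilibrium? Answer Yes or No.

Total = 110 ≥ 90: provided.
Village 1 (pledges 50, payoff 51): dropping to 0 → total 60, payoff 0. No gain.
Village 2 (pledges 40, payoff 61): dropping to 0 → total 70, payoff 0. No gain.
Village 3 (pledges 20, payoff 81): dropping to 0 → total 90, payoff 101. Profitable deviation.

No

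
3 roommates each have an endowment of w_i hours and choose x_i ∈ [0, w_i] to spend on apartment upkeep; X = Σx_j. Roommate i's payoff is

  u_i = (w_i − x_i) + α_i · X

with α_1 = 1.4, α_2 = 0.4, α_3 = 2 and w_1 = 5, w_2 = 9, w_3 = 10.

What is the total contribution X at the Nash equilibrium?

15

∂u_i/∂x_i = α_i − 1, so roommate i contributes w_i if α_i > 1, else 0.
α_i > 1 for i ∈ {1, 3}; NE contributions (5, 0, 10), X = 15.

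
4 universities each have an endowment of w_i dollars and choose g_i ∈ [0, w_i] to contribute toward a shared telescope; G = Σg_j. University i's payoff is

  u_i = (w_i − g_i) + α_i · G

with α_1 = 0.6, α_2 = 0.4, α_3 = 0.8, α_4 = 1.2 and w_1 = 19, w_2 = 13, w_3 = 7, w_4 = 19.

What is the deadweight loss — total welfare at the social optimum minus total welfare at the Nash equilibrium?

78

∂u_i/∂g_i = α_i − 1, so university i contributes w_i if α_i > 1, else 0.
α_i > 1 for i ∈ {4}; NE contributions (0, 0, 0, 19), G = 19.
W^NE = Σw_i − G^NE + (Σα_i)·G^NE = 58 + 2·19 = 96.
Planner: ∂(Σu_j)/∂g_i = Σα_j − 1 = 2 > 0, so everyone contributes w_i; G^SO = 58, W^SO = 58 + 2·58 = 174.
Deadweight loss = 78.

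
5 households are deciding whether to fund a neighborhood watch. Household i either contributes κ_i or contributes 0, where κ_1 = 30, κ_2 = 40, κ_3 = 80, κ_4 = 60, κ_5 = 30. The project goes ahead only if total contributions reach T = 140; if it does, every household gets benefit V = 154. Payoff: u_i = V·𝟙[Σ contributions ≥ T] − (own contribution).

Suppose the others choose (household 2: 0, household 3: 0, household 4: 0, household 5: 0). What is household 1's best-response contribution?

Others' total = 0. Even contributing 30 gives 30 < 140: no benefit either way.
Best response: 0.

0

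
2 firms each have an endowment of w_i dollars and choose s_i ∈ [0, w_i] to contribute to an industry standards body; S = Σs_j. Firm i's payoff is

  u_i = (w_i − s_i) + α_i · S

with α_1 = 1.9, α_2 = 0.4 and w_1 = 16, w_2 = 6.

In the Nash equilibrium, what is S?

16

∂u_i/∂s_i = α_i − 1, so firm i contributes w_i if α_i > 1, else 0.
α_i > 1 for i ∈ {1}; NE contributions (16, 0), S = 16.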